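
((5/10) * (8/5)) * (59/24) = 59/30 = 1.97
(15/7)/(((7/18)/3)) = 16.53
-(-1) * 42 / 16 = 21 / 8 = 2.62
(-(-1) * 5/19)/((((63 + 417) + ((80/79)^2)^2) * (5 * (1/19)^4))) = 267158605579/18736998880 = 14.26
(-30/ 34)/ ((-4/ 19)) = 285/ 68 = 4.19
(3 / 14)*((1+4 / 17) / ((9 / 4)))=2 / 17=0.12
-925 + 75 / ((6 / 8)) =-825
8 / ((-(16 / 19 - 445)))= 152 / 8439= 0.02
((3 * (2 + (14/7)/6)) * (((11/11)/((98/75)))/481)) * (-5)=-375/6734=-0.06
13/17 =0.76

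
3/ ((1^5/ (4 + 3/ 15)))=63/ 5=12.60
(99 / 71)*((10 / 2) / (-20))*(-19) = 1881 / 284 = 6.62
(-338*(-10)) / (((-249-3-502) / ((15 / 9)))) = -650 / 87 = -7.47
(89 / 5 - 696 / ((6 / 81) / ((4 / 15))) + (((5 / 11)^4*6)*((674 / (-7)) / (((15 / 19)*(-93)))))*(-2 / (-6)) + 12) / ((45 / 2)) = -707895092734 / 6433621425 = -110.03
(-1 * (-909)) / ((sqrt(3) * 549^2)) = 101 * sqrt(3) / 100467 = 0.00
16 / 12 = 4 / 3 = 1.33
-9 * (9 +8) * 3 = -459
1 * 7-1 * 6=1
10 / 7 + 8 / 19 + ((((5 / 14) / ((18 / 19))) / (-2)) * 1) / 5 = 17351 / 9576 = 1.81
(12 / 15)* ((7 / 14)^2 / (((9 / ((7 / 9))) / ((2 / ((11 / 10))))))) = 28 / 891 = 0.03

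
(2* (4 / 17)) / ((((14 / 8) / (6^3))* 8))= 864 / 119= 7.26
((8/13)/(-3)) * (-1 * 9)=24/13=1.85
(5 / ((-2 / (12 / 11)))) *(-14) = 420 / 11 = 38.18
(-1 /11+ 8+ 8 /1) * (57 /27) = 3325 /99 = 33.59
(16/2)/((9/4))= 32/9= 3.56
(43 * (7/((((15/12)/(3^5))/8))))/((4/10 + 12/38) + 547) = 44470944/52033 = 854.67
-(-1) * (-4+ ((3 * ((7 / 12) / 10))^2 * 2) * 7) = -3.57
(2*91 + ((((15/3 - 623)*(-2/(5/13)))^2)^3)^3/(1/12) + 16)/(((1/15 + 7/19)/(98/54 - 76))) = -129317144510969062199880626197396056205561575858531038706804891566111725074128587/47302246093750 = -2733847865377699503332702000000000000000000000000000000000000000000.00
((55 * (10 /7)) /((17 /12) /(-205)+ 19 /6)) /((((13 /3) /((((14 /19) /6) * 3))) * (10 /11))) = 1488300 /639977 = 2.33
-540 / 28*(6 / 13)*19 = -15390 / 91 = -169.12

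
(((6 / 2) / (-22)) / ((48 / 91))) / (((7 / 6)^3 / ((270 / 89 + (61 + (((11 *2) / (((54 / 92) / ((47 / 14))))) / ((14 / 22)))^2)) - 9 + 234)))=-6412.38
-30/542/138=-5/12466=-0.00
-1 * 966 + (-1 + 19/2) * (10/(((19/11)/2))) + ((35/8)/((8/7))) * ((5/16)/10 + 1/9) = -303642233/350208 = -867.03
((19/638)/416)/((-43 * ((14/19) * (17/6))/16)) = -1083/84880796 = -0.00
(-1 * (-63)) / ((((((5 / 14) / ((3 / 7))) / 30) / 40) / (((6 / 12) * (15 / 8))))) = 85050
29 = 29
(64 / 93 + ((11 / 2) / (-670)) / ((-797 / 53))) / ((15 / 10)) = 68404939 / 148983210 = 0.46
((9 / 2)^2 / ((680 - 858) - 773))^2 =0.00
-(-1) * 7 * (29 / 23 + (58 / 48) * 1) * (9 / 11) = 28623 / 2024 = 14.14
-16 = -16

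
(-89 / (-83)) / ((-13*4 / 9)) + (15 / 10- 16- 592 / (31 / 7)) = -19850377 / 133796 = -148.36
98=98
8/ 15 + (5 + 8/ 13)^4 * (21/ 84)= 426887567/ 1713660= 249.11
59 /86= 0.69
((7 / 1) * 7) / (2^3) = 49 / 8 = 6.12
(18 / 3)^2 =36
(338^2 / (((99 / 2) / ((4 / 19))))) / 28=228488 / 13167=17.35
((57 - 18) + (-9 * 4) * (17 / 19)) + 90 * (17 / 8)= 15051 / 76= 198.04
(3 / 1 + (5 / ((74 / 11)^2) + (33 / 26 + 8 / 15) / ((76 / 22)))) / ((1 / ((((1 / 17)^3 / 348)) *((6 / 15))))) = 114077 / 134240991300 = 0.00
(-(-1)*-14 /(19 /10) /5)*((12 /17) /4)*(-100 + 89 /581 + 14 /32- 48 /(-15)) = 13415427 /536180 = 25.02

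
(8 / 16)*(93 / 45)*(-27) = -279 / 10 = -27.90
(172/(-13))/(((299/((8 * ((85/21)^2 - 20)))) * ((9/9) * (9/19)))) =41699680/15427503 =2.70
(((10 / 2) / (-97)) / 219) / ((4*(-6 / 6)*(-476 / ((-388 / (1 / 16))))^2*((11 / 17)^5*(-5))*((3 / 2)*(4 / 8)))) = -0.02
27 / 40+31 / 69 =3103 / 2760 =1.12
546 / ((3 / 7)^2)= 8918 / 3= 2972.67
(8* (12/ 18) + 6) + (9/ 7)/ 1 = 265/ 21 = 12.62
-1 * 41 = -41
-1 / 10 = -0.10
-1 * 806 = -806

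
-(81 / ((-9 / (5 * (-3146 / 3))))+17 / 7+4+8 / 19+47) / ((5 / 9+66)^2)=-508957992 / 47720533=-10.67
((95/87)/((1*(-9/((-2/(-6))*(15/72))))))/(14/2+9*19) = -0.00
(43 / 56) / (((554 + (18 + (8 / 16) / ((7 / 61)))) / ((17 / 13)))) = 731 / 419588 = 0.00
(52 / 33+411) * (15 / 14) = 9725 / 22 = 442.05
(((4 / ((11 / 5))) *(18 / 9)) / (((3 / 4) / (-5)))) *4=-3200 / 33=-96.97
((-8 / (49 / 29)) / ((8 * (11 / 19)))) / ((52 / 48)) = -6612 / 7007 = -0.94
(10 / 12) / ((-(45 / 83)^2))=-6889 / 2430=-2.83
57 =57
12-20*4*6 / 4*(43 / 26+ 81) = -128784 / 13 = -9906.46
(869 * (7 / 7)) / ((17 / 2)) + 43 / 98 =102.67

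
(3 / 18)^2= 1 / 36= 0.03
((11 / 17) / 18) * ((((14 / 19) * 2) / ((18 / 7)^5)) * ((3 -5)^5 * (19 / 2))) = -1294139 / 9034497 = -0.14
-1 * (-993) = 993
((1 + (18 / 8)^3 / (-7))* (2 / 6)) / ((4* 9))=-281 / 48384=-0.01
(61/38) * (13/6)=793/228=3.48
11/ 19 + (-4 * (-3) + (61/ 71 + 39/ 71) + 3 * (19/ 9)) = 82238/ 4047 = 20.32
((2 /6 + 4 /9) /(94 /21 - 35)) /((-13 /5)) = 0.01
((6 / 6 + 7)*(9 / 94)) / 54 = 2 / 141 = 0.01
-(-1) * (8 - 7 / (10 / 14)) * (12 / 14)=-54 / 35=-1.54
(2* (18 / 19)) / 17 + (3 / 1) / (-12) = -179 / 1292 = -0.14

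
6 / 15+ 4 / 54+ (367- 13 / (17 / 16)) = 815273 / 2295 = 355.24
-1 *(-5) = 5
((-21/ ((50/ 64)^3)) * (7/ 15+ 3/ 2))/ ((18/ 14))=-47366144/ 703125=-67.37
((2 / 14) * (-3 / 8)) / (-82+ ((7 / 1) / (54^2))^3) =9298091736 / 14232279081503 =0.00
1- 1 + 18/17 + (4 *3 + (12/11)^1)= 2646/187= 14.15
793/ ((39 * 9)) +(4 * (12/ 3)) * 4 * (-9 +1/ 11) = -168673/ 297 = -567.92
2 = 2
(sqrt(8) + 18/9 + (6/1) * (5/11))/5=2 * sqrt(2)/5 + 52/55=1.51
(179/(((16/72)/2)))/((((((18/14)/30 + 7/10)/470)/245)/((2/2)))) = 3246366375/13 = 249720490.38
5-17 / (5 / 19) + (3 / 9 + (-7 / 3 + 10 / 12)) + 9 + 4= -1433 / 30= -47.77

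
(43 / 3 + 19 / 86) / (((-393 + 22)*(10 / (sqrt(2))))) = -751*sqrt(2) / 191436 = -0.01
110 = 110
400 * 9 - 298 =3302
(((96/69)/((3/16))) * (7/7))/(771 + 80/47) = 24064/2505873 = 0.01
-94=-94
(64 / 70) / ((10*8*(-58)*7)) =-1 / 35525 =-0.00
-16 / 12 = -4 / 3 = -1.33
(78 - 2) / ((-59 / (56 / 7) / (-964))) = 586112 / 59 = 9934.10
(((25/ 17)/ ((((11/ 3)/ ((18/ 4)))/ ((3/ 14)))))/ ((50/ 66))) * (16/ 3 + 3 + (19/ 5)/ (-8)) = 76383/ 19040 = 4.01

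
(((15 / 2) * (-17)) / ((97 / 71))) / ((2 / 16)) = -72420 / 97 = -746.60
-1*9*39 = -351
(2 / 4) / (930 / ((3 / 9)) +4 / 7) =7 / 39068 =0.00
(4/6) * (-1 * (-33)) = 22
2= 2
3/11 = 0.27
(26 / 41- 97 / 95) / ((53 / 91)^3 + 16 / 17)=-19305735449 / 56820435275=-0.34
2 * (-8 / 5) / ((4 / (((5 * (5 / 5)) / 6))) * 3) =-2 / 9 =-0.22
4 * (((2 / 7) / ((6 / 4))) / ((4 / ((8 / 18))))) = 16 / 189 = 0.08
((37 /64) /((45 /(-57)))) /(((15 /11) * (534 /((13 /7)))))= -100529 /53827200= -0.00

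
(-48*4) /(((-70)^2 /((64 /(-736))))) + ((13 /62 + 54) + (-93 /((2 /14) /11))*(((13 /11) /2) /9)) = -1089912772 /2620275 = -415.95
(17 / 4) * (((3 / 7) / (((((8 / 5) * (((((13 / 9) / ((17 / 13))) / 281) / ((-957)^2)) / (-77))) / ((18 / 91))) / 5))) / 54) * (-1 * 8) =184078574066475 / 61516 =2992369043.28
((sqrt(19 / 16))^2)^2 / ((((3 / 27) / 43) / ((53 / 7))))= 7404471 / 1792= 4131.96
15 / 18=5 / 6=0.83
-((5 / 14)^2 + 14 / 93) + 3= 49615 / 18228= 2.72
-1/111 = -0.01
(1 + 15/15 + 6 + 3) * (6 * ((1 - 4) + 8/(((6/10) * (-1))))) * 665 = -716870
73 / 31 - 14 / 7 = 11 / 31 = 0.35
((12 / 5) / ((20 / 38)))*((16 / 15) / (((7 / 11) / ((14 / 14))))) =6688 / 875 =7.64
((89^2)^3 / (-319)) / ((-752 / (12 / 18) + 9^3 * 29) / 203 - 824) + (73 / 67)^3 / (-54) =8071573446697118203 / 3758327831214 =2147650.18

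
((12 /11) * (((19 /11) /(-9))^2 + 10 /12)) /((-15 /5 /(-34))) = 1159876 /107811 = 10.76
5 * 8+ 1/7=281/7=40.14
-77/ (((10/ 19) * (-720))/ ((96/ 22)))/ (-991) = -133/ 148650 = -0.00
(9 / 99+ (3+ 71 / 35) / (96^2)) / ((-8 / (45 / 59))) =-20281 / 2326016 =-0.01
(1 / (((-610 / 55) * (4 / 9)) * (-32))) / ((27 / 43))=473 / 46848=0.01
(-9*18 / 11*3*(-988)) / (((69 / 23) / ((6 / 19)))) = 50544 / 11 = 4594.91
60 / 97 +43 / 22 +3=11893 / 2134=5.57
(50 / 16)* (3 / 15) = 5 / 8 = 0.62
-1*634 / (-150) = 317 / 75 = 4.23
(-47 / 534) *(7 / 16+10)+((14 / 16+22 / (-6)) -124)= -363719 / 2848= -127.71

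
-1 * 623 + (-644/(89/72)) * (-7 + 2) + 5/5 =1982.94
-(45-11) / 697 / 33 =-2 / 1353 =-0.00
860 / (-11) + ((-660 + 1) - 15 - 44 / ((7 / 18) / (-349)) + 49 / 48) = 143167133 / 3696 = 38735.70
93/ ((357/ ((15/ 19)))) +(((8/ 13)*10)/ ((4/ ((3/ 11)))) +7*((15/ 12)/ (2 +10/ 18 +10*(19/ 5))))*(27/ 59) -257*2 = -2860322151293/ 5570208644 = -513.50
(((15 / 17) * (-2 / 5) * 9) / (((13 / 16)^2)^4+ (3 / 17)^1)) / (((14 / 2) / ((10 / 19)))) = -0.65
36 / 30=6 / 5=1.20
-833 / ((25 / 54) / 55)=-494802 / 5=-98960.40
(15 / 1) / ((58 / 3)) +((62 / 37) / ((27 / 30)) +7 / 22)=313997 / 106227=2.96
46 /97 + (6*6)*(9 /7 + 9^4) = 160408834 /679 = 236242.76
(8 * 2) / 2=8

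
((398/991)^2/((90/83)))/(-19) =-6573766/839679255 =-0.01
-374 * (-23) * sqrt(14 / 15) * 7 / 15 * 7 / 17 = 24794 * sqrt(210) / 225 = 1596.89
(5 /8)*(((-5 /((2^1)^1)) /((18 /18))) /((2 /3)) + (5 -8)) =-135 /32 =-4.22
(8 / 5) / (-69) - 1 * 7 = -2423 / 345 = -7.02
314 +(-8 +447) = 753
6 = 6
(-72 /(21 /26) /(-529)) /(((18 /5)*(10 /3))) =52 /3703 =0.01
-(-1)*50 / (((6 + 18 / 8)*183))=0.03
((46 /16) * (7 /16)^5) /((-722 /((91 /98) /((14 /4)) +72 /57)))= -11226047 /115074924544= -0.00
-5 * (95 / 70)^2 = -1805 / 196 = -9.21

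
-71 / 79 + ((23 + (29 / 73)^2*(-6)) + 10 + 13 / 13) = 13536701 / 420991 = 32.15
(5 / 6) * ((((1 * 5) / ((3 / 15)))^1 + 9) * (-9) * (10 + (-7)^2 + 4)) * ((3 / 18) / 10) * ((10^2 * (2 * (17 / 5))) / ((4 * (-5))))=18207 / 2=9103.50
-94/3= -31.33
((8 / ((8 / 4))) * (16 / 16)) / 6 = 2 / 3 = 0.67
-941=-941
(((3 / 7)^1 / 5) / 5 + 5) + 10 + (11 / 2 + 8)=9981 / 350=28.52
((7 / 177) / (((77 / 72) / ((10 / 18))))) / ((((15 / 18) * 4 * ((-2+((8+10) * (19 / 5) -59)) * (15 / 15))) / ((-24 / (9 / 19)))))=-3040 / 72039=-0.04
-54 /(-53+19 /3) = 81 /70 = 1.16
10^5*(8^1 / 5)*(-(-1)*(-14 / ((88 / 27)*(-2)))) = 3780000 / 11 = 343636.36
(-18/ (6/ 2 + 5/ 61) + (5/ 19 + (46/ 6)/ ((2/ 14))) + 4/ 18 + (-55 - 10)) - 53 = -1120171/ 16074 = -69.69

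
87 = 87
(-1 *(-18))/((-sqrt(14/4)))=-18 *sqrt(14)/7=-9.62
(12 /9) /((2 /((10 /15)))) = 4 /9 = 0.44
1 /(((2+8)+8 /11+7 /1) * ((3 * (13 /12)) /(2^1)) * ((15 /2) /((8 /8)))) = 176 /38025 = 0.00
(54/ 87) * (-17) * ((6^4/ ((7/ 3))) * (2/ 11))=-2379456/ 2233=-1065.59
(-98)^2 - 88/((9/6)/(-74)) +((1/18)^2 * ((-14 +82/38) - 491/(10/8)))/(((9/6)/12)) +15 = 107347883/7695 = 13950.34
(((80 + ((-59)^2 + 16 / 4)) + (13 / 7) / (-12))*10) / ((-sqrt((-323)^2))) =-1497235 / 13566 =-110.37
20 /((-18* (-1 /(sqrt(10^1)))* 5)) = 0.70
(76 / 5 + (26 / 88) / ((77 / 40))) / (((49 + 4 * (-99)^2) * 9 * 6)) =10837 / 1496128095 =0.00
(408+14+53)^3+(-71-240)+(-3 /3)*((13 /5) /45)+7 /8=192908816671 /1800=107171564.82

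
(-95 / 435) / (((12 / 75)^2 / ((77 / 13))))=-914375 / 18096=-50.53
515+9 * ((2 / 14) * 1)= 3614 / 7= 516.29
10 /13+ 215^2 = 600935 /13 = 46225.77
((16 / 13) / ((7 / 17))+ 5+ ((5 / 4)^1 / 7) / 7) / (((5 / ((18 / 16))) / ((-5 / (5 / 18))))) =-1654101 / 50960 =-32.46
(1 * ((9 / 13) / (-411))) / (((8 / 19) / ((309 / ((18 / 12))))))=-5871 / 7124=-0.82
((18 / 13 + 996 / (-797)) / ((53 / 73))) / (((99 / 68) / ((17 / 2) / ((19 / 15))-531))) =-7681060292 / 114768797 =-66.93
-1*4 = -4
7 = 7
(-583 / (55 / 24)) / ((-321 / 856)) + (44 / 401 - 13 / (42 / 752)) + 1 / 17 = 319101709 / 715785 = 445.81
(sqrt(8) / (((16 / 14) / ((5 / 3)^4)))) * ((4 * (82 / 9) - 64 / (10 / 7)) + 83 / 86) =-25025875 * sqrt(2) / 250776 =-141.13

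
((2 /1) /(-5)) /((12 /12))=-2 /5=-0.40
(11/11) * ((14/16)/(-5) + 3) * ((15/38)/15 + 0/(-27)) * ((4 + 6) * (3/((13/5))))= 1695/1976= 0.86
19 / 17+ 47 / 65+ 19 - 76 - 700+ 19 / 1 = -813456 / 1105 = -736.16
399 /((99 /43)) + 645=27004 /33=818.30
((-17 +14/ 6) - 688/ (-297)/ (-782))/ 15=-0.98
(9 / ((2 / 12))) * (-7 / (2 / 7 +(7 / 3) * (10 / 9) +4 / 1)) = -35721 / 650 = -54.96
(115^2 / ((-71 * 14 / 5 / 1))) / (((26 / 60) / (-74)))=73398750 / 6461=11360.28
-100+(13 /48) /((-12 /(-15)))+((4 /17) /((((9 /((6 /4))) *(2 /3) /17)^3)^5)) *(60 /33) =2525667177681494575 /2214592512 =1140465870.81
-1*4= -4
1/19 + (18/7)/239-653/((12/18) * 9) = -108.77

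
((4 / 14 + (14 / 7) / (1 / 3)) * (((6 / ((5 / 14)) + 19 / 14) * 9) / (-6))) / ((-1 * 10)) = 41943 / 2450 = 17.12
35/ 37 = 0.95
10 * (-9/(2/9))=-405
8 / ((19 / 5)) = 40 / 19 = 2.11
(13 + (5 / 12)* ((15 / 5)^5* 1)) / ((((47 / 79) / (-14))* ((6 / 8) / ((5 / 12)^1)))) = -1263605 / 846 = -1493.62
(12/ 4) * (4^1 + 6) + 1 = 31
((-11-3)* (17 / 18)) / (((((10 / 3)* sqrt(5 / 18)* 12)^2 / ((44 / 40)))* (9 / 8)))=-1309 / 45000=-0.03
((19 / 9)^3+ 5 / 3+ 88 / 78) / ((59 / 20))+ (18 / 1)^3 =3263235056 / 559143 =5836.14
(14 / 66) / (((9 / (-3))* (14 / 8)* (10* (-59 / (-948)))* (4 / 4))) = -632 / 9735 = -0.06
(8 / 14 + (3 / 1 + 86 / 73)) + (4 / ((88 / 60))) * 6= 21.11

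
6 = 6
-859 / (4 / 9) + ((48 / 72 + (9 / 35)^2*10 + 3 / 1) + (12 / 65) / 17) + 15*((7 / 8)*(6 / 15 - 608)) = -643447999 / 64974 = -9903.16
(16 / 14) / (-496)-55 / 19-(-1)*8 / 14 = -19177 / 8246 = -2.33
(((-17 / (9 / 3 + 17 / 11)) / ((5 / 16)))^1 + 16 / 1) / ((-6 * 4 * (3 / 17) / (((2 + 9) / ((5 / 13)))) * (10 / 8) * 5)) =-68068 / 15625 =-4.36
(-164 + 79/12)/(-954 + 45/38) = 35891/217242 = 0.17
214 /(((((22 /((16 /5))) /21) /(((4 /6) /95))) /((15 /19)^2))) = 215712 /75449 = 2.86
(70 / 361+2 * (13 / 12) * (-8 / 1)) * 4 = -74248 / 1083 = -68.56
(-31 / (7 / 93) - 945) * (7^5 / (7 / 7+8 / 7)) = -53210962 / 5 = -10642192.40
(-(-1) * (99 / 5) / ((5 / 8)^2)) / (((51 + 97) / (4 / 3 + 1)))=3696 / 4625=0.80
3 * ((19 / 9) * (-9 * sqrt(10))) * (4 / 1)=-228 * sqrt(10)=-721.00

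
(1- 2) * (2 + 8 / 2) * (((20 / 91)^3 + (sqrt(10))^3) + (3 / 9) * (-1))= 1459142 / 753571- 60 * sqrt(10)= -187.80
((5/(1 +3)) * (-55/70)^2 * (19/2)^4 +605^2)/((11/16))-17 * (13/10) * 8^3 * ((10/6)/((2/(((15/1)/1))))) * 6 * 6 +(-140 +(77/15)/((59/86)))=-3157270420877/693840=-4550430.10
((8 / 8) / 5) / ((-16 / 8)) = -1 / 10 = -0.10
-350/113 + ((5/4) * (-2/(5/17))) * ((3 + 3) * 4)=-23402/113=-207.10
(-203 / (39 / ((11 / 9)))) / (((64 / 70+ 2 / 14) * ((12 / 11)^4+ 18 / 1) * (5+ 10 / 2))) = -228853471 / 7383732876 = -0.03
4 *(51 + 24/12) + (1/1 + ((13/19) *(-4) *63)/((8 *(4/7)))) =26643/152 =175.28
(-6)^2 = 36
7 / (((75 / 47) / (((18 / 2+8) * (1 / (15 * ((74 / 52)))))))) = 145418 / 41625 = 3.49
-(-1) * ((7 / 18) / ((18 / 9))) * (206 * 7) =5047 / 18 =280.39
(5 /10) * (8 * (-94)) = -376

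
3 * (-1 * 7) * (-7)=147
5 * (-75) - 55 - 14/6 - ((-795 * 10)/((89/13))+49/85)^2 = -231359919278788/171687675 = -1347562.77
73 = 73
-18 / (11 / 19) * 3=-1026 / 11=-93.27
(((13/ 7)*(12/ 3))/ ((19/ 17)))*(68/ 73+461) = 29809364/ 9709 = 3070.28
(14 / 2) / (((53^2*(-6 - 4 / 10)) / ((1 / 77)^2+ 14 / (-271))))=413675 / 20632621856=0.00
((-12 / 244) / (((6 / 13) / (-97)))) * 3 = 3783 / 122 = 31.01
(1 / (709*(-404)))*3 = -3 / 286436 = -0.00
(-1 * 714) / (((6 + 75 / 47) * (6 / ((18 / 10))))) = -141 / 5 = -28.20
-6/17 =-0.35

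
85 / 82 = 1.04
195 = 195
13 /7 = 1.86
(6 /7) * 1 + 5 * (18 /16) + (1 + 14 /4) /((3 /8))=1035 /56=18.48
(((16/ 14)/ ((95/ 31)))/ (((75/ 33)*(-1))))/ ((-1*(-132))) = -0.00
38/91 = 0.42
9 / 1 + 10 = 19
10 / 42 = 5 / 21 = 0.24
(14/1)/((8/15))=105/4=26.25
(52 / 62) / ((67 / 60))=1560 / 2077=0.75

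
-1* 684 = -684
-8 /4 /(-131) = 2 /131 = 0.02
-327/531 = -109/177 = -0.62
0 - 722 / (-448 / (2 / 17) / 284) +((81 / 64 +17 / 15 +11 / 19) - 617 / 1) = -1215894437 / 2170560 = -560.18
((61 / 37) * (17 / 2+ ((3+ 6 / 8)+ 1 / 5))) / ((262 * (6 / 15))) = 15189 / 77552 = 0.20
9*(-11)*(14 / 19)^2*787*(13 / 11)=-18047484 / 361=-49993.03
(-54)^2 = 2916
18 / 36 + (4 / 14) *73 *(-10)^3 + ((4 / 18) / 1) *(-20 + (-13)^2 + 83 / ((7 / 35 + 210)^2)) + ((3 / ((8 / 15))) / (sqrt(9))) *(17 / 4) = -20815.56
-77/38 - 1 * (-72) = 2659/38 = 69.97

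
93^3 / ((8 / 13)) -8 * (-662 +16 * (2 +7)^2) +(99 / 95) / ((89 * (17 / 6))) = 1497153107527 / 1149880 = 1302008.13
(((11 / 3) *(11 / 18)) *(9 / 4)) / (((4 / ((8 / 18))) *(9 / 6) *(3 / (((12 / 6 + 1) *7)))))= 847 / 324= 2.61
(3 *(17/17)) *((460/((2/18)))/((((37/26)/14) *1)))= 4520880/37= 122185.95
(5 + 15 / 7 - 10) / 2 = -10 / 7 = -1.43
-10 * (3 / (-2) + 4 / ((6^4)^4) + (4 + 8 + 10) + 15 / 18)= -75229597532165 / 352638738432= -213.33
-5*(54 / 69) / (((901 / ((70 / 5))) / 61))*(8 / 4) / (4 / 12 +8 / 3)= -51240 / 20723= -2.47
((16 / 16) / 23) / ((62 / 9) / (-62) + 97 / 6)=18 / 6647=0.00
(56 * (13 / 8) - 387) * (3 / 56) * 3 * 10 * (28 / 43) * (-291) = 3876120 / 43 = 90142.33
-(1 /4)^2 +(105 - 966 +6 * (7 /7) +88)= -767.06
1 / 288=0.00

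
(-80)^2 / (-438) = -3200 / 219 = -14.61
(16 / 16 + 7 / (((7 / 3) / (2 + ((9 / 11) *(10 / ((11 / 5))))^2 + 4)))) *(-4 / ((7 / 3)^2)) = -31884444 / 717409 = -44.44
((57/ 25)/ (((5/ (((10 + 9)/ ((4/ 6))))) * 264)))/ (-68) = -1083/ 1496000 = -0.00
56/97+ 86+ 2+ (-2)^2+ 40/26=118680/1261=94.12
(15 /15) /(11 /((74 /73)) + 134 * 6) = 74 /60299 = 0.00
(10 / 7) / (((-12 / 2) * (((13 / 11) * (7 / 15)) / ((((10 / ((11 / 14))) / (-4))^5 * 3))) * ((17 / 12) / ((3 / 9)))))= 321562500 / 3235661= 99.38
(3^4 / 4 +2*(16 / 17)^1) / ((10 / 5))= 11.07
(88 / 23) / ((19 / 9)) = 792 / 437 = 1.81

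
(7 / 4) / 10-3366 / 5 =-26921 / 40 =-673.02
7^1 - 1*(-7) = 14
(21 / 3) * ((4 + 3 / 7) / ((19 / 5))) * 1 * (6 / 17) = 930 / 323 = 2.88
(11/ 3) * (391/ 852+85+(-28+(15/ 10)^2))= 139898/ 639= 218.93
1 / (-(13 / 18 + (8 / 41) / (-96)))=-1476 / 1063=-1.39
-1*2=-2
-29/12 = -2.42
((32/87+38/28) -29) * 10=-166105/609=-272.75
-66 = -66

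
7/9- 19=-18.22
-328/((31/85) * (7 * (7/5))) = -139400/1519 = -91.77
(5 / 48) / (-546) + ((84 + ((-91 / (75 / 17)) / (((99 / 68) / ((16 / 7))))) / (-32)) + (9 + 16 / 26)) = 94.63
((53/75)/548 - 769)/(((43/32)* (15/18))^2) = -97093161984/158320625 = -613.27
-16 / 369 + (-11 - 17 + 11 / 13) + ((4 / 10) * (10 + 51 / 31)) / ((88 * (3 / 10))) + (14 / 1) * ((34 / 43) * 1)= -2243935609 / 140676822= -15.95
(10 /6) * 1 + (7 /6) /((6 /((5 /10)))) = 1.76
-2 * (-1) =2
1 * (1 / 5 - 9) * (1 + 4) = -44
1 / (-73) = -1 / 73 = -0.01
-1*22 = -22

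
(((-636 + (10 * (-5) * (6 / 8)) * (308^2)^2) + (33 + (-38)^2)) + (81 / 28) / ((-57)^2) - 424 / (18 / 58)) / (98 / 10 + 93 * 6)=-594345181.62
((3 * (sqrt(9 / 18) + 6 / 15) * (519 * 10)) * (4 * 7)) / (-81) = -24220 * sqrt(2) / 9 -19376 / 9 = -5958.69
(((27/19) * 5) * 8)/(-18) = -60/19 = -3.16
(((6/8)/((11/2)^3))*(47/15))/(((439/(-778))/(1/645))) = -73132/1884396525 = -0.00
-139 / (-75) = 139 / 75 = 1.85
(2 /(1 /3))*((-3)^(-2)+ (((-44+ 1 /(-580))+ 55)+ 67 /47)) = 3075317 /40890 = 75.21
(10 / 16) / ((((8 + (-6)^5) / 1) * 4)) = -5 / 248576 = -0.00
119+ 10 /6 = 362 /3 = 120.67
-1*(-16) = 16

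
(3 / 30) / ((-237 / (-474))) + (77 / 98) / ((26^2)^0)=69 / 70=0.99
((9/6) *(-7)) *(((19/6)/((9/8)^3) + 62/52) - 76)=28890757/37908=762.13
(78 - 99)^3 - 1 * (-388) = -8873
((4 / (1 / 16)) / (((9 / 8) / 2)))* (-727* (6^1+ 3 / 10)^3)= -2585374848 / 125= -20682998.78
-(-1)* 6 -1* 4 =2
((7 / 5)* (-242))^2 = 2869636 / 25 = 114785.44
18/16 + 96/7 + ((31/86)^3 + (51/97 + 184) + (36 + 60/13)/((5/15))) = 901846249107/2807233156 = 321.26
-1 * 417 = -417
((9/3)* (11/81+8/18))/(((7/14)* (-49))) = -94/1323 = -0.07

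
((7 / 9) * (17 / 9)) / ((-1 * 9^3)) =-119 / 59049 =-0.00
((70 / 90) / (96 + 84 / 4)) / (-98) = -1 / 14742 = -0.00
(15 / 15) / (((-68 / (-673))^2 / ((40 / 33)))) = 2264645 / 19074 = 118.73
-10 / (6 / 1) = -5 / 3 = -1.67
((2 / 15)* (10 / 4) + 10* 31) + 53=1090 / 3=363.33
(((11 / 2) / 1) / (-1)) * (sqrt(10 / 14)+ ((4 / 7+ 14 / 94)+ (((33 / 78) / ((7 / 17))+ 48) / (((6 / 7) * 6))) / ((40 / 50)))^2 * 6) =-2665188510925259 / 505757371392 - 11 * sqrt(35) / 14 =-5274.35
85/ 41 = 2.07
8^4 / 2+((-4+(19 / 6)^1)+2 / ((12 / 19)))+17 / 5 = 30806 / 15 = 2053.73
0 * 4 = 0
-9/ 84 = -3/ 28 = -0.11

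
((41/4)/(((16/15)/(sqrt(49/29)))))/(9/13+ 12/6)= 1599 * sqrt(29)/1856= 4.64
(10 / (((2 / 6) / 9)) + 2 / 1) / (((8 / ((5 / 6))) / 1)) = 85 / 3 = 28.33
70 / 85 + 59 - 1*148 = -1499 / 17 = -88.18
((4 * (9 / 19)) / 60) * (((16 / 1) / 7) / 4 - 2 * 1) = -6 / 133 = -0.05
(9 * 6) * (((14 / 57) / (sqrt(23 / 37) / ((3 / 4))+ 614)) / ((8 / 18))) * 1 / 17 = 0.00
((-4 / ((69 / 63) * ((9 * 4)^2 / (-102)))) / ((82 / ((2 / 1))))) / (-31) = -119 / 526194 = -0.00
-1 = -1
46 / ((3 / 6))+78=170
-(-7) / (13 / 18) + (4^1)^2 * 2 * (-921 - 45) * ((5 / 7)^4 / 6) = -5936782 / 4459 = -1331.42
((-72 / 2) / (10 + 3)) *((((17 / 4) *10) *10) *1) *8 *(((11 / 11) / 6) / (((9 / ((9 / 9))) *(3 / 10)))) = -68000 / 117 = -581.20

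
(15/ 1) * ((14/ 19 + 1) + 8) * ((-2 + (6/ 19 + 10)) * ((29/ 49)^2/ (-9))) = -122912150/ 2600283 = -47.27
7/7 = 1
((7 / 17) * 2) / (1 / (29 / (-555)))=-406 / 9435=-0.04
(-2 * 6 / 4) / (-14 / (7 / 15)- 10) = 3 / 40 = 0.08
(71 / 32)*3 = 213 / 32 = 6.66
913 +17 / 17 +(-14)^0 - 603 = 312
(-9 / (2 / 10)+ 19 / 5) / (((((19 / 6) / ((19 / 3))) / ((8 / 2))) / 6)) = -9888 / 5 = -1977.60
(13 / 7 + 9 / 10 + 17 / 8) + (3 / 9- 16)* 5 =-73.45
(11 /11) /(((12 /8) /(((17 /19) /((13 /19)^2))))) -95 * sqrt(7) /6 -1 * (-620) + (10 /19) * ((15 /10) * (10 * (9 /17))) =583.56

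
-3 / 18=-1 / 6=-0.17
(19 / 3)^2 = 361 / 9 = 40.11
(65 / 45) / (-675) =-13 / 6075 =-0.00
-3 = -3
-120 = -120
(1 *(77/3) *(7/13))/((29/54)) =9702/377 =25.73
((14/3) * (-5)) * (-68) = 4760/3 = 1586.67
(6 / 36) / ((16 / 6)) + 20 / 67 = 387 / 1072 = 0.36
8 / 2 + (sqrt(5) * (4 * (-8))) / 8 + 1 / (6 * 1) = 25 / 6 - 4 * sqrt(5) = -4.78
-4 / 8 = -1 / 2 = -0.50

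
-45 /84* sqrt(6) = -15* sqrt(6) /28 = -1.31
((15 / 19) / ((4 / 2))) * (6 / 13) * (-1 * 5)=-225 / 247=-0.91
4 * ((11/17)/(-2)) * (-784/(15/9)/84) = 616/85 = 7.25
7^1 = 7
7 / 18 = 0.39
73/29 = 2.52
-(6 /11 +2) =-28 /11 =-2.55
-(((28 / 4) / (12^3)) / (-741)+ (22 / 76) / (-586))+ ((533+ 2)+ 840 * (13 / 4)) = 1224934364339 / 375171264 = 3265.00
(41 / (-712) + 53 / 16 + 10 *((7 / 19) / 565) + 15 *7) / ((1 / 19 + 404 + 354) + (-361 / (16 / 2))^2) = 1323962884 / 34172589787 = 0.04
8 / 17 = 0.47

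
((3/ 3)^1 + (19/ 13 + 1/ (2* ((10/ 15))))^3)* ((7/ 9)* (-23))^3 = -6933835435723/ 102503232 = -67645.04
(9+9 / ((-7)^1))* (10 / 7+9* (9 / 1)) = 31158 / 49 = 635.88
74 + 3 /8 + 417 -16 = 3803 /8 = 475.38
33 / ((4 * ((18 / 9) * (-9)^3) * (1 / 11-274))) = 121 / 5857272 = 0.00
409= 409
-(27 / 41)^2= -0.43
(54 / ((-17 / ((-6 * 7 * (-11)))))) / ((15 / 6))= -49896 / 85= -587.01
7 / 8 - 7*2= -105 / 8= -13.12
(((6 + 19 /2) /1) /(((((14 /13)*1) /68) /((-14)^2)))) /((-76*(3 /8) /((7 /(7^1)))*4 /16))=-1534624 /57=-26923.23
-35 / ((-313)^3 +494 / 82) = 287 / 251447186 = 0.00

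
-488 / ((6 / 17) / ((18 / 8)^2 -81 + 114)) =-210511 / 4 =-52627.75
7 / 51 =0.14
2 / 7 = 0.29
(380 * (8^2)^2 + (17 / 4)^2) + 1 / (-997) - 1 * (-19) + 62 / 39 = 968353835459 / 622128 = 1556518.65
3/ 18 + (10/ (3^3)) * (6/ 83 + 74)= 123707/ 4482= 27.60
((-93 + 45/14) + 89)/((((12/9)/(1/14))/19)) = -627/784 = -0.80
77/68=1.13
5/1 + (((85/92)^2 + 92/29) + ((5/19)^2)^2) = 288878673253/31988071376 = 9.03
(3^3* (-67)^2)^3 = 1780492336232427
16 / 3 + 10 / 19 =334 / 57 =5.86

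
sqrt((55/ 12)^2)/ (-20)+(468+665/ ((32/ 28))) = 50383/ 48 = 1049.65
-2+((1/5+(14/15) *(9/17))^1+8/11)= -541/935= -0.58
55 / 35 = 11 / 7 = 1.57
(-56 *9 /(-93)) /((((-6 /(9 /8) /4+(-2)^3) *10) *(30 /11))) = -33 /1550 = -0.02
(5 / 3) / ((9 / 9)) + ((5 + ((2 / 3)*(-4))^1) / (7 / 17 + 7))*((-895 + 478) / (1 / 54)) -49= -21409 / 3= -7136.33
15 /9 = 5 /3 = 1.67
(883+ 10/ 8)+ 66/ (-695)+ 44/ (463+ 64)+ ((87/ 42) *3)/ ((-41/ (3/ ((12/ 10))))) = 92909602841/ 105118055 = 883.86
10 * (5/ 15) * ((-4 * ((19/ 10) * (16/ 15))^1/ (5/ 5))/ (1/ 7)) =-8512/ 45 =-189.16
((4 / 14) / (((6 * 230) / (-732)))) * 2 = -244 / 805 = -0.30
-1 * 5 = -5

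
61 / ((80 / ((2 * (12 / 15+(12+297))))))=94489 / 200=472.44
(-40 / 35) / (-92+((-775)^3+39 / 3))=4 / 1629195589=0.00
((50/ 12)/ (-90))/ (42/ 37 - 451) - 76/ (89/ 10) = -273241027/ 31998348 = -8.54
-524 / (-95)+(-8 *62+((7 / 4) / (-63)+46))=-1520231 / 3420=-444.51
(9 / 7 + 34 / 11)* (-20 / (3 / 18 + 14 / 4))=-20220 / 847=-23.87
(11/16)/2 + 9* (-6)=-1717/32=-53.66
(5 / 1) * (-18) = -90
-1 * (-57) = 57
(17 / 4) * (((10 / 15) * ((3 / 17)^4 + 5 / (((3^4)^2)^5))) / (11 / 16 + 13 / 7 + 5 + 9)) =0.00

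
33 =33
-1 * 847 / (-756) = 121 / 108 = 1.12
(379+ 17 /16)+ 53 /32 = 12215 /32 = 381.72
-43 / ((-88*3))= 0.16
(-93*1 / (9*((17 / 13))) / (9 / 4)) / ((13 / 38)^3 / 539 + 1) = -47676524896 / 13576396095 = -3.51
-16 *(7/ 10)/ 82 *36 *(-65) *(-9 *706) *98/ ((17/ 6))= -48958535808/ 697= -70241801.73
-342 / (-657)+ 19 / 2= 1463 / 146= 10.02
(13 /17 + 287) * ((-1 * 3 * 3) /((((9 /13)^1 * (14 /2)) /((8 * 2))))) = -1017536 /119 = -8550.72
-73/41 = -1.78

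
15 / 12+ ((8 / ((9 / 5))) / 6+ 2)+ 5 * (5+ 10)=8531 / 108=78.99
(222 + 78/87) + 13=6841/29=235.90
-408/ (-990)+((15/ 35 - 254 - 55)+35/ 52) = -18467623/ 60060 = -307.49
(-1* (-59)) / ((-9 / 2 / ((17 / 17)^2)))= -118 / 9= -13.11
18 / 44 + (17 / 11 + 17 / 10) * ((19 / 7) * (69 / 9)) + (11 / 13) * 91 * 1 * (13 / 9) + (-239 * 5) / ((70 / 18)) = -443929 / 3465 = -128.12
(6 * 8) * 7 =336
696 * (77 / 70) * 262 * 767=769251912 / 5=153850382.40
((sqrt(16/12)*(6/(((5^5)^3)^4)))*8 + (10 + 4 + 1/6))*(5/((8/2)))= 8*sqrt(3)/173472347597680709441192448139190673828125 + 425/24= 17.71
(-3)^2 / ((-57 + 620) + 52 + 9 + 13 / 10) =90 / 6253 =0.01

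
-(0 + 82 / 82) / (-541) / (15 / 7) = 7 / 8115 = 0.00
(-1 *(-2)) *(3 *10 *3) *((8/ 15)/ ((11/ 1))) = 96/ 11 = 8.73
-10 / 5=-2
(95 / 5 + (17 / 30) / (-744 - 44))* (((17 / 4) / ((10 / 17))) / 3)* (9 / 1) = 129802327 / 315200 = 411.81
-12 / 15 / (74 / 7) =-0.08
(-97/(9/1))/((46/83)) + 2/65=-522487/26910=-19.42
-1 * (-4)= 4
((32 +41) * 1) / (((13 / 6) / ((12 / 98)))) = 2628 / 637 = 4.13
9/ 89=0.10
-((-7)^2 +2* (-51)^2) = -5251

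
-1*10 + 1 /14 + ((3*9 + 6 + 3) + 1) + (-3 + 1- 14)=155 /14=11.07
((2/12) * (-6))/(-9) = 1/9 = 0.11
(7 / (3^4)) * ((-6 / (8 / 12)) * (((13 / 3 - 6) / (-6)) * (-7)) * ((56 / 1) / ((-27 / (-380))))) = 2606800 / 2187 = 1191.95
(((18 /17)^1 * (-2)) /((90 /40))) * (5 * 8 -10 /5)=-608 /17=-35.76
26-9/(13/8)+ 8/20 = 1356/65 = 20.86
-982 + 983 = 1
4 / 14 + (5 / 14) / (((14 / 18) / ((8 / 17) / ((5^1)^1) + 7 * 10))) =32.47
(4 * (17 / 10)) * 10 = 68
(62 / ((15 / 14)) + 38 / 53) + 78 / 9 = 53464 / 795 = 67.25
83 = 83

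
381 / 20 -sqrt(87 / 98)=18.11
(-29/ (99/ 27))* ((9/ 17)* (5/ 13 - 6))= 57159/ 2431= 23.51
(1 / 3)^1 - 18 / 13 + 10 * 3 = 1129 / 39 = 28.95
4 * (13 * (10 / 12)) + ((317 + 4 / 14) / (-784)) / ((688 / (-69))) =491306467 / 11327232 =43.37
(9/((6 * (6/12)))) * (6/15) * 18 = 108/5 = 21.60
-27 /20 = -1.35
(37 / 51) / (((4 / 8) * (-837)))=-74 / 42687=-0.00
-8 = -8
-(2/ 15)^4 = -16/ 50625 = -0.00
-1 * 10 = -10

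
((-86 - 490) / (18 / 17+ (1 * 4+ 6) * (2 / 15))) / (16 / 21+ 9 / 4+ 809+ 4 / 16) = -616896 / 2081015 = -0.30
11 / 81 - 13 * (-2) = 2117 / 81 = 26.14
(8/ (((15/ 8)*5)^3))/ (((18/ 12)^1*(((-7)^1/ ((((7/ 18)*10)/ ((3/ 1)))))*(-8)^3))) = 0.00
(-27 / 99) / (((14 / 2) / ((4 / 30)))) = -2 / 385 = -0.01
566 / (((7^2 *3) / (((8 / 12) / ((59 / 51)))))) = 19244 / 8673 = 2.22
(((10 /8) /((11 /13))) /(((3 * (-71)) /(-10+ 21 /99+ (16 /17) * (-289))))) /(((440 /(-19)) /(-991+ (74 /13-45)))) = 1183232657 /13608144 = 86.95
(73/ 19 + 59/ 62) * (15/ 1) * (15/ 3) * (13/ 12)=1835275/ 4712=389.49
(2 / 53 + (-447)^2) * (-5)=-52949395 / 53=-999045.19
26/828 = 13/414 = 0.03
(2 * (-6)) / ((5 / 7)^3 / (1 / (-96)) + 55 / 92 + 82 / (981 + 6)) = 53392752 / 152634379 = 0.35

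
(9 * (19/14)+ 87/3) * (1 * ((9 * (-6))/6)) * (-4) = 10386/7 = 1483.71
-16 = -16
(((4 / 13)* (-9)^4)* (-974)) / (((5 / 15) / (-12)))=920219616 / 13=70786124.31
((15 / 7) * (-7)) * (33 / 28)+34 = 457 / 28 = 16.32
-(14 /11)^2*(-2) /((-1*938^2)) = -0.00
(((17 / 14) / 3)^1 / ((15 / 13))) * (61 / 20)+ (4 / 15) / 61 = 825701 / 768600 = 1.07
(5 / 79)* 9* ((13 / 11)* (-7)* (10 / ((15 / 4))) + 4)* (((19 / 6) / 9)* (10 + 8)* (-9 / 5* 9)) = 917244 / 869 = 1055.52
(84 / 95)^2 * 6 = 4.69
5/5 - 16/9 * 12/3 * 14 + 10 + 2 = -779/9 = -86.56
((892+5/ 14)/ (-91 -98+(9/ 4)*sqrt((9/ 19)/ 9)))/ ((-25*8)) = 12493*sqrt(19)/ 844596900+237367/ 10054725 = 0.02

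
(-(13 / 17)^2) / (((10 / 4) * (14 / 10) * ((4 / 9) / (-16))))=12168 / 2023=6.01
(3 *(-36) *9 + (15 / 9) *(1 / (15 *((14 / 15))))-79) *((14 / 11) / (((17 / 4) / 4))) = -1258.81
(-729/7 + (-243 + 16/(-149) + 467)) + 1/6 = 750437/6258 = 119.92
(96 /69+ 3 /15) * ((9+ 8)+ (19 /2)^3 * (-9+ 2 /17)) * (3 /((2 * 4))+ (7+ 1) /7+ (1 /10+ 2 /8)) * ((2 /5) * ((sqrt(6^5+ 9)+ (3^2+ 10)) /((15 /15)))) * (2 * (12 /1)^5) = -4614530037876288 * sqrt(865) /342125 - 29225356906549824 /342125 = -482112552147.80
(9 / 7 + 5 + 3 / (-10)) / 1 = 419 / 70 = 5.99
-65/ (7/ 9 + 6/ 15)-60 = -6105/ 53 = -115.19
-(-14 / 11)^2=-196 / 121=-1.62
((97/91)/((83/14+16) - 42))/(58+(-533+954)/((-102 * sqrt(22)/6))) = -71540216/77484042363 - 1388458 * sqrt(22)/77484042363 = -0.00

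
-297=-297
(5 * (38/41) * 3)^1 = 570/41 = 13.90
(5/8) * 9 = 5.62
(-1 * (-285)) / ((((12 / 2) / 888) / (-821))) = -34629780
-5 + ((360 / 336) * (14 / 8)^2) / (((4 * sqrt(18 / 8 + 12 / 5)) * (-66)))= -5.01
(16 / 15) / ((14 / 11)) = 88 / 105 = 0.84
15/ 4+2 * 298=599.75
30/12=5/2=2.50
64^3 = 262144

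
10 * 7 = 70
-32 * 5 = -160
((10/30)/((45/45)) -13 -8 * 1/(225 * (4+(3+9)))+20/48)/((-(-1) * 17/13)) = -143351/15300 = -9.37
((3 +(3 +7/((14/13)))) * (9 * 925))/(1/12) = 1248750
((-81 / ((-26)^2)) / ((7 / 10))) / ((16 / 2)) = -405 / 18928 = -0.02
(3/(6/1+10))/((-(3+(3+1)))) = -3/112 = -0.03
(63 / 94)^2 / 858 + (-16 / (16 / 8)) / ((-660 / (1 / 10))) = 328961 / 189532200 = 0.00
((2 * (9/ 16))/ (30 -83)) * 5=-45/ 424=-0.11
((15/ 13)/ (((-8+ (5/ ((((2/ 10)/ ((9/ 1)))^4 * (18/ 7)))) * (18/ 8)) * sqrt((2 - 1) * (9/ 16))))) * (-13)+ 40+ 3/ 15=28847883211/ 717609055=40.20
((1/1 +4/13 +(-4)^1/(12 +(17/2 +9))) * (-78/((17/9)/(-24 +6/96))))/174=106857/16048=6.66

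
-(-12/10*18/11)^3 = 1259712/166375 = 7.57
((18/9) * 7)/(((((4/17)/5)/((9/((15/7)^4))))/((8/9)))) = 1142876/10125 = 112.88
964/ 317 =3.04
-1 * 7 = -7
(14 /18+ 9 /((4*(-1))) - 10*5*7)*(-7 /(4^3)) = 88571 /2304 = 38.44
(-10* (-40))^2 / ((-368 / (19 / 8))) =-23750 / 23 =-1032.61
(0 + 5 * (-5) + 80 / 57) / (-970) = 269 / 11058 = 0.02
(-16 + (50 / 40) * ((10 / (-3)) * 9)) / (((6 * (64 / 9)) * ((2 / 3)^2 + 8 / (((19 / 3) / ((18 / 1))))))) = -54891 / 1014784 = -0.05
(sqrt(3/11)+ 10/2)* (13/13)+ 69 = sqrt(33)/11+ 74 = 74.52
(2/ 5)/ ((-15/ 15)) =-2/ 5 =-0.40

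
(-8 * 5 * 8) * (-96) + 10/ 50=153601/ 5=30720.20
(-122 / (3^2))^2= 14884 / 81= 183.75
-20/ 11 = -1.82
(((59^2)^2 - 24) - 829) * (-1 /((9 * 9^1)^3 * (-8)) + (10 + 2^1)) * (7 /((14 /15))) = 257568370169665 /236196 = 1090485741.37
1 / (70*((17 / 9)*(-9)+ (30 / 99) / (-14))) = -33 / 39320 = -0.00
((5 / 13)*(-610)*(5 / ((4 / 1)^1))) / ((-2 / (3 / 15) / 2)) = 1525 / 26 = 58.65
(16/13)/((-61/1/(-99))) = 1584/793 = 2.00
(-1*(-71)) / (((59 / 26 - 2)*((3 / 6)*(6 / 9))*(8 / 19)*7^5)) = 52611 / 470596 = 0.11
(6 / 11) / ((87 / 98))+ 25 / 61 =19931 / 19459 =1.02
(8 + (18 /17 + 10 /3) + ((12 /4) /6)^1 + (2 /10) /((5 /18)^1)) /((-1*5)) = -34711 /12750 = -2.72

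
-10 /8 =-5 /4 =-1.25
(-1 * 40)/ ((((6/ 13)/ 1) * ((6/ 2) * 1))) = -28.89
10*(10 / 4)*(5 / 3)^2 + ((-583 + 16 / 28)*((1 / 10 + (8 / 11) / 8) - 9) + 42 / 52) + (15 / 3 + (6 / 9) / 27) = 2110515347 / 405405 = 5205.94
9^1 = 9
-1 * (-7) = 7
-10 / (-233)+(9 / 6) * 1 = 719 / 466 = 1.54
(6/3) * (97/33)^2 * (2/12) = 9409/3267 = 2.88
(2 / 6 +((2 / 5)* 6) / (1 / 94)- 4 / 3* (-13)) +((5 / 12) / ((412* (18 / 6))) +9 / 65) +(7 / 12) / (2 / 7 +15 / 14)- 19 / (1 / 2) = 205.84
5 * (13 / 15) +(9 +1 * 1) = 43 / 3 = 14.33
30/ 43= 0.70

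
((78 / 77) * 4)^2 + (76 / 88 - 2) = 181213 / 11858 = 15.28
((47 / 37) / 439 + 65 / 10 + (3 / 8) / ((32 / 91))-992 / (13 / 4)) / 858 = -0.35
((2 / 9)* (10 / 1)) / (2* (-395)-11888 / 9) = -0.00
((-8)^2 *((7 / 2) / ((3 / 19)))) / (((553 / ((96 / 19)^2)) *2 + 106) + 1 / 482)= 225067008 / 23689975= 9.50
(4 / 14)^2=0.08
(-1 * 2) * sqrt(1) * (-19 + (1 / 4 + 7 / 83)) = 6197 / 166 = 37.33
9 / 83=0.11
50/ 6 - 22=-41/ 3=-13.67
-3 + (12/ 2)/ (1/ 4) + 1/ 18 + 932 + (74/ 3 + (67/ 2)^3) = 38573.10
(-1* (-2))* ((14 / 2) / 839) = 14 / 839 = 0.02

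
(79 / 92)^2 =6241 / 8464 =0.74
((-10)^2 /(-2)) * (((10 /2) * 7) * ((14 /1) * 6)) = -147000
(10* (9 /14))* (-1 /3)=-15 /7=-2.14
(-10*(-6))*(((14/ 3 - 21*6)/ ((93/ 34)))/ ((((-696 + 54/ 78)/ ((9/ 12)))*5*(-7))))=-22984/ 280209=-0.08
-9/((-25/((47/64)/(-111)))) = -141/59200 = -0.00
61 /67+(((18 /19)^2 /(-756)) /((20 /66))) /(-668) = 1029708593 /1130984120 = 0.91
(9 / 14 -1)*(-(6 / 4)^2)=45 / 56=0.80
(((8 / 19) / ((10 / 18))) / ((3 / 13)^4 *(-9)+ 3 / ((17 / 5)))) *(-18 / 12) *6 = -52437996 / 6587015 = -7.96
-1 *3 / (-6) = 1 / 2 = 0.50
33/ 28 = 1.18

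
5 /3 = 1.67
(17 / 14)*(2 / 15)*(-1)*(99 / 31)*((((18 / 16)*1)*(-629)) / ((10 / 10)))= 3175821 / 8680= 365.88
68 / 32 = 17 / 8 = 2.12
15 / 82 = 0.18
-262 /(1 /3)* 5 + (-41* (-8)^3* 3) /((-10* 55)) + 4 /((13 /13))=-1111138 /275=-4040.50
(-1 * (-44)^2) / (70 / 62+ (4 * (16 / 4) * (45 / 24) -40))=5456 / 25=218.24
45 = 45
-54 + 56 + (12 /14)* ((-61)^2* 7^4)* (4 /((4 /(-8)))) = -61262542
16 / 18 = 8 / 9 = 0.89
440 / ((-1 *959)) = -440 / 959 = -0.46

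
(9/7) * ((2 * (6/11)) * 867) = 93636/77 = 1216.05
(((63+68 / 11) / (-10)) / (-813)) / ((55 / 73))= 55553 / 4918650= 0.01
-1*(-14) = 14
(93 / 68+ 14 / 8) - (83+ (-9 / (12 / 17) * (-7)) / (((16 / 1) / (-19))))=26.10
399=399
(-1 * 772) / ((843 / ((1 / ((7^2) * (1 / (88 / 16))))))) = -4246 / 41307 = -0.10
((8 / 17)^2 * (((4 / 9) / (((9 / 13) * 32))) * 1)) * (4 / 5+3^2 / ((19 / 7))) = 2392 / 130815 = 0.02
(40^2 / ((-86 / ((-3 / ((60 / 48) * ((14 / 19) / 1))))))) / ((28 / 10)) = 45600 / 2107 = 21.64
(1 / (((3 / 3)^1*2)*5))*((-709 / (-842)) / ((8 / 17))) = 12053 / 67360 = 0.18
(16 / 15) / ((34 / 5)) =8 / 51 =0.16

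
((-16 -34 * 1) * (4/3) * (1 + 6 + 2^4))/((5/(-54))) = 16560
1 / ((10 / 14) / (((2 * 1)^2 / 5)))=28 / 25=1.12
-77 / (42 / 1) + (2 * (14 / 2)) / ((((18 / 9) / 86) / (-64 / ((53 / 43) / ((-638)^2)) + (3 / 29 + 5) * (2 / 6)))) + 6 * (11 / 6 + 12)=-39112379135043 / 3074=-12723610649.01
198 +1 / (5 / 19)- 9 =964 / 5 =192.80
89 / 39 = 2.28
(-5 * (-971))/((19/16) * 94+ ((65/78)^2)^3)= 226514880/5223601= 43.36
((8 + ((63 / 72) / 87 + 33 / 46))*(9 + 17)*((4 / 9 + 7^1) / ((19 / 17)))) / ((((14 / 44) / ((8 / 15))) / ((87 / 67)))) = 1358530316 / 412965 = 3289.70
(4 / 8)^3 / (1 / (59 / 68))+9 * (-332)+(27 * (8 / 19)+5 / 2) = -30739503 / 10336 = -2974.02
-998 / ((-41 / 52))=51896 / 41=1265.76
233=233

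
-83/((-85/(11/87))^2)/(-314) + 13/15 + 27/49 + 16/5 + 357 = 304264826105417/841399180650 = 361.62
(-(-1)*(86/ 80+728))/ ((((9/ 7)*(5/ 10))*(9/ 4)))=68047/ 135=504.05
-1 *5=-5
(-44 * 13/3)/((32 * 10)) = -143/240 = -0.60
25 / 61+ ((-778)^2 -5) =36922044 / 61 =605279.41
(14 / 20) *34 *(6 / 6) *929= 110551 / 5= 22110.20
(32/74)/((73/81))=1296/2701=0.48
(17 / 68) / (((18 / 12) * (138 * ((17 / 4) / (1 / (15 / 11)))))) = 11 / 52785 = 0.00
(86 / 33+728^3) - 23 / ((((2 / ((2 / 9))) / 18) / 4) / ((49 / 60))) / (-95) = 6047859483244 / 15675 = 385828356.19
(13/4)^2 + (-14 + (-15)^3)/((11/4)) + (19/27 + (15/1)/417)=-1221.06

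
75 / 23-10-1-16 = -546 / 23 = -23.74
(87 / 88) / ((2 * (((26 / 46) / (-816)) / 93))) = -9490743 / 143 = -66368.83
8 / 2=4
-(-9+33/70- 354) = 25377/70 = 362.53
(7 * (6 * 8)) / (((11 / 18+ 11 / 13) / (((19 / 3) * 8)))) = 3983616 / 341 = 11682.16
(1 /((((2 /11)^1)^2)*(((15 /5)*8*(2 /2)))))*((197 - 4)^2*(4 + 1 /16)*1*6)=292963385 /256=1144388.22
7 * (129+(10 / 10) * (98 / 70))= 4564 / 5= 912.80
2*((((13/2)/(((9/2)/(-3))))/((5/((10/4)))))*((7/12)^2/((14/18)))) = -91/48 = -1.90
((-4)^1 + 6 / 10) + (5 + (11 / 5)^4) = 15641 / 625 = 25.03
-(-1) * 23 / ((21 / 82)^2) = 154652 / 441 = 350.68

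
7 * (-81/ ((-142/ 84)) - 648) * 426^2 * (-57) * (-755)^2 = 24768426161316600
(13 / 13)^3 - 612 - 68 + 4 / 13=-678.69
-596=-596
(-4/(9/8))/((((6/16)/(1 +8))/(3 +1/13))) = -10240/39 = -262.56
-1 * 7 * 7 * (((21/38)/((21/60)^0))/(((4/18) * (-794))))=9261/60344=0.15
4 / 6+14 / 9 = 20 / 9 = 2.22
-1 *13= -13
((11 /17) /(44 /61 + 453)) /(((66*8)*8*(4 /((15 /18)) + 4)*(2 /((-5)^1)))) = -1525 /15899440128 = -0.00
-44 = -44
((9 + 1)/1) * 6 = 60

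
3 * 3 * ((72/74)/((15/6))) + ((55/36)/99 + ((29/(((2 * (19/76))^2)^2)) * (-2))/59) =-43182577/3536460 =-12.21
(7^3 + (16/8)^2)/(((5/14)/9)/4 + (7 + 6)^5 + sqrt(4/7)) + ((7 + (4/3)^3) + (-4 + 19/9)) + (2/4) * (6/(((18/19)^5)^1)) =251744330324295872390491/22056464028019638556512 -25183872 * sqrt(7)/35018264536687177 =11.41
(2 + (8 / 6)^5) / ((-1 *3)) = -1510 / 729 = -2.07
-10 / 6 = -5 / 3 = -1.67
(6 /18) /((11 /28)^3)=21952 /3993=5.50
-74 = -74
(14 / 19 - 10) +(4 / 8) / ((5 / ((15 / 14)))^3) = -965375 / 104272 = -9.26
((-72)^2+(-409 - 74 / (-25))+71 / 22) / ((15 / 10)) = 876551 / 275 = 3187.46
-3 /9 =-1 /3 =-0.33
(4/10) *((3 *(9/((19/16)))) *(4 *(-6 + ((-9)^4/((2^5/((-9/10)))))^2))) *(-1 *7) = -658886130189/76000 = -8669554.34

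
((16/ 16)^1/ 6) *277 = 277/ 6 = 46.17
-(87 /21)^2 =-17.16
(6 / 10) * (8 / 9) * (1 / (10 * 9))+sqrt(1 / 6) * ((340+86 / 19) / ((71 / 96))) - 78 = -52646 / 675+104736 * sqrt(6) / 1349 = 112.18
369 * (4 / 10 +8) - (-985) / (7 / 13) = 172511 / 35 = 4928.89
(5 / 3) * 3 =5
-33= -33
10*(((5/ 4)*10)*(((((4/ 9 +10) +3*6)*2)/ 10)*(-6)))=-12800/ 3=-4266.67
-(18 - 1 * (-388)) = -406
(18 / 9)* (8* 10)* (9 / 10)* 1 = 144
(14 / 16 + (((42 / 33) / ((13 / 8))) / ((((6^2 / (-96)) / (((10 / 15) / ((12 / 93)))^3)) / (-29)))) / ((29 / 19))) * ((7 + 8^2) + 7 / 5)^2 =28693412.85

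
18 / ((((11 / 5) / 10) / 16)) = 14400 / 11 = 1309.09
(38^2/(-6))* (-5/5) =722/3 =240.67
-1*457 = -457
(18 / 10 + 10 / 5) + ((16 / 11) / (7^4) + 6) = 1294219 / 132055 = 9.80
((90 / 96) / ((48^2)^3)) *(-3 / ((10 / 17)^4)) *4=-83521 / 10871635968000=-0.00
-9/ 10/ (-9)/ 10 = 1/ 100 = 0.01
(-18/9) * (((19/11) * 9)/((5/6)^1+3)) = -2052/253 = -8.11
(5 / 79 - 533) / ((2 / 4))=-84204 / 79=-1065.87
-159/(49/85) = -13515/49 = -275.82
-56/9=-6.22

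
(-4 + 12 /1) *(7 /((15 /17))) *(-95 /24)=-2261 /9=-251.22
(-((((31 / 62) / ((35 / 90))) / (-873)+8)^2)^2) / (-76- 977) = 3.89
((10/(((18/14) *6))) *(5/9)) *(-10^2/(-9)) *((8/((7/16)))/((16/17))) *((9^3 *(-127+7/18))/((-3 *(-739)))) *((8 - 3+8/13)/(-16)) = 1767649375/778167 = 2271.56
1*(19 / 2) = 19 / 2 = 9.50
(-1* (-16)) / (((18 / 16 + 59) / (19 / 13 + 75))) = 127232 / 6253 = 20.35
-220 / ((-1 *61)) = 220 / 61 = 3.61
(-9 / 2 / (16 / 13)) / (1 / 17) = -1989 / 32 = -62.16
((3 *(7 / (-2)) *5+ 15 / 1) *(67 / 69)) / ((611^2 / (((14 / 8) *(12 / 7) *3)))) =-15075 / 17172766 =-0.00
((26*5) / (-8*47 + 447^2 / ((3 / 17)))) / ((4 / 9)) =117 / 452750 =0.00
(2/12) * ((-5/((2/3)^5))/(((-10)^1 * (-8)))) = -81/1024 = -0.08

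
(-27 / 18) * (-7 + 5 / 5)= 9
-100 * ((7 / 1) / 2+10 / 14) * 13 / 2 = -19175 / 7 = -2739.29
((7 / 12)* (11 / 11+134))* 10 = 1575 / 2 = 787.50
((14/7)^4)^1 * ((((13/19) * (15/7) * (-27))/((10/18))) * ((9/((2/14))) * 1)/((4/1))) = -341172/19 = -17956.42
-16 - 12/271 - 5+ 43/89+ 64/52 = -6060978/313547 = -19.33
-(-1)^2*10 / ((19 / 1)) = -10 / 19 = -0.53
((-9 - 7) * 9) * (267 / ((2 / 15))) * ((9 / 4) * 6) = -3892860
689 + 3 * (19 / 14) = 9703 / 14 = 693.07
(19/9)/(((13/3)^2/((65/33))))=95/429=0.22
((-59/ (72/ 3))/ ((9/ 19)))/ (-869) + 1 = 188825/ 187704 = 1.01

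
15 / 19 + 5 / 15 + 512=29248 / 57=513.12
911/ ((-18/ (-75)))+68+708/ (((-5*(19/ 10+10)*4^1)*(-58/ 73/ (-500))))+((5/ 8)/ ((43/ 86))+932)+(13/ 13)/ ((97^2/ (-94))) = 1139715945607/ 389645508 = 2925.01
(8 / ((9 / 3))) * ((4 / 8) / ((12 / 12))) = 4 / 3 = 1.33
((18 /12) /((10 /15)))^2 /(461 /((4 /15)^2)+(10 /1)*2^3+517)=27 /37759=0.00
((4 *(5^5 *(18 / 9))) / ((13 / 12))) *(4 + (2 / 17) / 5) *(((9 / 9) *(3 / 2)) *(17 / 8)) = 3847500 / 13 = 295961.54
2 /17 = 0.12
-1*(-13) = 13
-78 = -78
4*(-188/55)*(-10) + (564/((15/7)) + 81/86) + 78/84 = 6651761/16555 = 401.80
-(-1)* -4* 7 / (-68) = 7 / 17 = 0.41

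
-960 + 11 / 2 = -1909 / 2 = -954.50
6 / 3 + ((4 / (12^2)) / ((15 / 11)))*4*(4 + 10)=424 / 135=3.14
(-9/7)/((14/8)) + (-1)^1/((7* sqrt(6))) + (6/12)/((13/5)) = -691/1274 - sqrt(6)/42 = -0.60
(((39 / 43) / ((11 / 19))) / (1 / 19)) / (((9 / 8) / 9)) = 112632 / 473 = 238.12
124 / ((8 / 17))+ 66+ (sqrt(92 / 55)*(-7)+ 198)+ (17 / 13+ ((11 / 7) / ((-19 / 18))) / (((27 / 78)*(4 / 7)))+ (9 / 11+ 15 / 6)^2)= 63634409 / 119548 - 14*sqrt(1265) / 55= 523.24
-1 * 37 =-37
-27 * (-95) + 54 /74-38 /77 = 2565.24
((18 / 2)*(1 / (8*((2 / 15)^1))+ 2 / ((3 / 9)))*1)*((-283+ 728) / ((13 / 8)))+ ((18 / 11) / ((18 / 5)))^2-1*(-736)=56107261 / 3146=17834.48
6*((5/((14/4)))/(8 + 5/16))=960/931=1.03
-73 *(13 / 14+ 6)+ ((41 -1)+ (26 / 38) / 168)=-1486775 / 3192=-465.78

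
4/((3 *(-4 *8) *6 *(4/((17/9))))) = -0.00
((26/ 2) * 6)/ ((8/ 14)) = 273/ 2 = 136.50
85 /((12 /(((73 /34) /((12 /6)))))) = 365 /48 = 7.60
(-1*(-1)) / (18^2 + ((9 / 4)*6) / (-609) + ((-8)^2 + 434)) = 0.00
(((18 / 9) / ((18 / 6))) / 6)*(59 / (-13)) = -59 / 117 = -0.50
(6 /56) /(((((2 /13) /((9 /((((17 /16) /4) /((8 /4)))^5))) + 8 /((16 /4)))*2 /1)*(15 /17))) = 4271344975872 /140703178311955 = 0.03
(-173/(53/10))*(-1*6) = 10380/53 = 195.85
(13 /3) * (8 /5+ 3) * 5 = 299 /3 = 99.67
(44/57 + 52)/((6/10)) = 15040/171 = 87.95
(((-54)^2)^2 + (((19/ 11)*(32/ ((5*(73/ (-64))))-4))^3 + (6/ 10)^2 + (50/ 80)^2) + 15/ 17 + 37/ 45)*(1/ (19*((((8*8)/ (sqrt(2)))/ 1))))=5386038969410832151519*sqrt(2)/ 770657889120768000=9883.78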